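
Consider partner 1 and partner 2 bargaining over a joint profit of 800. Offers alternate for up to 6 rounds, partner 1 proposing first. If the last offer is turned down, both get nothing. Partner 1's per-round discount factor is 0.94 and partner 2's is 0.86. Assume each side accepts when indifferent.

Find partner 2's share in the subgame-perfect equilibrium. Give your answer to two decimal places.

524.27

By backward induction:
Round 6 (partner 2 proposes): partner 1 will accept anything ≥ 0, so partner 2 offers 0 and keeps 800.
Round 5 (partner 1 proposes): partner 2 can get 800 next round, worth 0.86 × 800 = 688 now. Partner 1 offers 688 and keeps 800 − 688 = 112.
Round 4 (partner 2 proposes): partner 1 can get 112 next round, worth 0.94 × 112 = 105.28 now; partner 2 offers that and keeps 694.72.
Round 3 (partner 1 proposes): partner 2 can get 694.72 next round, worth 0.86 × 694.72 = 597.4592 now; partner 1 offers that and keeps 202.5408.
Round 2 (partner 2 proposes): partner 1 can get 202.5408 next round, worth 0.94 × 202.5408 = 190.388352 now; partner 2 offers that and keeps 609.611648.
Round 1 (partner 1 proposes): partner 2 can get 609.611648 next round, worth 0.86 × 609.611648 = 524.26601728 now, so partner 1 offers 524.26601728, keeping 275.73398272.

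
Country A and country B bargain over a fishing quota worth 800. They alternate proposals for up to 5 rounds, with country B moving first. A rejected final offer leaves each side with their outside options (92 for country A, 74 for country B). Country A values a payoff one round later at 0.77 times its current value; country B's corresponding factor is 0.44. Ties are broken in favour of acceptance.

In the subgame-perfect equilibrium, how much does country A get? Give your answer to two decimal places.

Work backward from the last round.
Round 5 (country B proposes): country A gets 92 if talks fail, so country B offers 92 and keeps 708.
Round 4 (country A proposes): country B can get 708 next round, worth 0.44 × 708 = 311.52 now; country A offers that and keeps 488.48.
Round 3 (country B proposes): country A can get 488.48 next round, worth 0.77 × 488.48 = 376.1296 now, so country B offers 376.1296, keeping 423.8704.
Round 2 (country A proposes): country B can get 423.8704 next round, worth 0.44 × 423.8704 = 186.502976 now, so country A offers 186.502976, keeping 613.497024.
Round 1 (country B proposes): country A can get 613.497024 next round, worth 0.77 × 613.497024 = 472.39270848 now; country B offers that and keeps 327.60729152.

472.39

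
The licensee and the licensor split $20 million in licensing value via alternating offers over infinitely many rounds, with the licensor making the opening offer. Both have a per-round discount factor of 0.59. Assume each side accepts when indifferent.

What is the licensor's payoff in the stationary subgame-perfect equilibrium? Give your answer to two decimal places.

Let x be the licensor's share when the licensor proposes and y be the licensee's share when the licensee proposes.
The licensee accepts iff offered ≥ 0.59·y, so x = 20 − 0.59y. Symmetrically y = 20 − 0.59x.
Substituting: x = 20 − 0.59(20 − 0.59x), giving x(1 − 0.59·0.59) = 20(1 − 0.59).
So x = 20 × 0.41 / 0.6519 ≈ 12.5786, and the licensee receives 20 − x ≈ 7.4214.

12.58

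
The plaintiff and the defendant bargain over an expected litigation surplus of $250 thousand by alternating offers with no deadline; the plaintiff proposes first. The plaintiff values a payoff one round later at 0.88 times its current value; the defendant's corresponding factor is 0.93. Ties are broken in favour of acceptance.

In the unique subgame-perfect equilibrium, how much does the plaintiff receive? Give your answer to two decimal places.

96.37

When the plaintiff proposes, the defendant accepts any offer worth at least 0.93 times what the defendant would get by proposing next round; and vice versa.
This gives x = 250 − 0.93y and y = 250 − 0.88x, where x and y are each side's share when it proposes.
Hence (1 − 0.93·0.88)x = 250(1 − 0.93), i.e. 0.1816·x = 17.5.
x ≈ 96.3656; the defendant's share is 250 − x ≈ 153.6344.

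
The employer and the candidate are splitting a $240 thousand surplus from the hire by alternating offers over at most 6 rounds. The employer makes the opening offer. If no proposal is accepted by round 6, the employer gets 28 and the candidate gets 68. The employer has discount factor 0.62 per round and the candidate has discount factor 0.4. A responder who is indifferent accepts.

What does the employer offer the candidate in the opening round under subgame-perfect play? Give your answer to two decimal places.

Work backward from the last round.
Round 6 (the candidate proposes): the employer gets 28 if talks fail, so the candidate offers 28 and keeps 212.
Round 5 (the employer proposes): the candidate can get 212 next round, worth 0.4 × 212 = 84.8 now. The employer offers 84.8 and keeps 240 − 84.8 = 155.2.
Round 4 (the candidate proposes): the employer can get 155.2 next round, worth 0.62 × 155.2 = 96.224 now, so the candidate offers 96.224, keeping 143.776.
Round 3 (the employer proposes): the candidate can get 143.776 next round, worth 0.4 × 143.776 = 57.5104 now, so the employer offers 57.5104, keeping 182.4896.
Round 2 (the candidate proposes): the employer can get 182.4896 next round, worth 0.62 × 182.4896 = 113.143552 now; the candidate offers that and keeps 126.856448.
Round 1 (the employer proposes): the candidate can get 126.856448 next round, worth 0.4 × 126.856448 = 50.7425792 now; the employer offers that and keeps 189.2574208.

50.74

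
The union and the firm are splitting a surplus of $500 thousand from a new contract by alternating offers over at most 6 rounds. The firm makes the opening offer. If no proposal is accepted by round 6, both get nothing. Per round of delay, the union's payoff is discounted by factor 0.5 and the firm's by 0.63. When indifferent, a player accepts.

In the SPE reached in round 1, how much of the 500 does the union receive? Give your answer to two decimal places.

Round 6 (the union proposes): the firm will accept anything ≥ 0, so the union offers 0 and keeps 500.
Round 5 (the firm proposes): the union can get 500 next round, worth 0.5 × 500 = 250 now. The firm offers 250 and keeps 500 − 250 = 250.
Round 4 (the union proposes): the firm can get 250 next round, worth 0.63 × 250 = 157.5 now. The union offers 157.5 and keeps 500 − 157.5 = 342.5.
Round 3 (the firm proposes): the union can get 342.5 next round, worth 0.5 × 342.5 = 171.25 now. The firm offers 171.25 and keeps 500 − 171.25 = 328.75.
Round 2 (the union proposes): the firm can get 328.75 next round, worth 0.63 × 328.75 = 207.1125 now. The union offers 207.1125 and keeps 500 − 207.1125 = 292.8875.
Round 1 (the firm proposes): the union can get 292.8875 next round, worth 0.5 × 292.8875 = 146.44375 now, so the firm offers 146.44375, keeping 353.55625.

146.44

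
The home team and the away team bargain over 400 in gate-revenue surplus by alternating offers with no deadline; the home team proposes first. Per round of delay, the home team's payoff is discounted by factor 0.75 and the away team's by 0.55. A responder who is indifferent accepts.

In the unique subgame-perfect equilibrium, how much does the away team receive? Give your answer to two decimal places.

In a stationary SPE each proposer offers the other exactly their discounted continuation value.
If the home team keeps x when proposing and the away team keeps y when proposing, then x = 400 − 0.55y and y = 400 − 0.75x.
Solving: x = 400(1 − 0.55) / (1 − 0.75·0.55) = 180 / 0.5875 ≈ 306.3830.
The away team gets 400 − 306.3830 ≈ 93.6170.

93.62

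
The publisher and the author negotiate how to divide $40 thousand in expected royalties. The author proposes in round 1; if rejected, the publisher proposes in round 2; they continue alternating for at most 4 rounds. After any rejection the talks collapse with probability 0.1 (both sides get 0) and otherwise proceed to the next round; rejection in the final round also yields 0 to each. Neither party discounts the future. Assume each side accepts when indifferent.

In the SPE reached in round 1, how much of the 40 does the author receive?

7.24

Round 4 (the publisher proposes): rejection yields 0 for the author; the publisher offers 0 and keeps 40.
Round 3 (the author proposes): rejecting gives the publisher an expected 0.9 × 40 = 36, so the author offers 36, keeping 4.
Round 2 (the publisher proposes): rejecting gives the author an expected 0.9 × 4 = 3.6; the publisher offers that and keeps 36.4.
Round 1 (the author proposes): rejecting gives the publisher an expected 0.9 × 36.4 = 32.76, so the author offers 32.76, keeping 7.24.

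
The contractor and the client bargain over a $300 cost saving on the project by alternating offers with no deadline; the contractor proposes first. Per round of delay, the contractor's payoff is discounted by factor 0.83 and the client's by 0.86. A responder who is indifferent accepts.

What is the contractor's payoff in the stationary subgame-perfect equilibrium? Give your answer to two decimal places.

146.75

In a stationary SPE each proposer offers the other exactly their discounted continuation value.
If the contractor keeps x when proposing and the client keeps y when proposing, then x = 300 − 0.86y and y = 300 − 0.83x.
Solving: x = 300(1 − 0.86) / (1 − 0.83·0.86) = 42 / 0.2862 ≈ 146.7505.
The client gets 300 − 146.7505 ≈ 153.2495.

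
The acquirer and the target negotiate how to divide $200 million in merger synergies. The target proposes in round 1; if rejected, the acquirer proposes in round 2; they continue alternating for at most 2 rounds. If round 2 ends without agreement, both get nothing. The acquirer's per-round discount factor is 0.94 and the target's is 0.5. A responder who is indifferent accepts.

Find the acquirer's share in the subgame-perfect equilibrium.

188

By backward induction:
Round 2 (the acquirer proposes): the target will accept anything ≥ 0, so the acquirer offers 0 and keeps 200.
Round 1 (the target proposes): the acquirer can get 200 next round, worth 0.94 × 200 = 188 now; the target offers that and keeps 12.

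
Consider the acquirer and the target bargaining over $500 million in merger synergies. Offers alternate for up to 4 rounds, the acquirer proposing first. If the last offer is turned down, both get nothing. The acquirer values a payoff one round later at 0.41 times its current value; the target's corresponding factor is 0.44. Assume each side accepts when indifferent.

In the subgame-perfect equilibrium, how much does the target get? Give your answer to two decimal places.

169.49

Work backward from the last round.
Round 4 (the target proposes): rejection yields 0 for the acquirer; the target offers 0 and keeps 500.
Round 3 (the acquirer proposes): the target can get 500 next round, worth 0.44 × 500 = 220 now; the acquirer offers that and keeps 280.
Round 2 (the target proposes): the acquirer can get 280 next round, worth 0.41 × 280 = 114.8 now; the target offers that and keeps 385.2.
Round 1 (the acquirer proposes): the target can get 385.2 next round, worth 0.44 × 385.2 = 169.488 now. The acquirer offers 169.488 and keeps 500 − 169.488 = 330.512.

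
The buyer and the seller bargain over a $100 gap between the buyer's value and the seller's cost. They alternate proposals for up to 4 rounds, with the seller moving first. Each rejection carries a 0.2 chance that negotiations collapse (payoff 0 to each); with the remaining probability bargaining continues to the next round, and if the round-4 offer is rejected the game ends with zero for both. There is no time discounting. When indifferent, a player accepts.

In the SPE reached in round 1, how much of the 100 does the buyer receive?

Round 4 (the buyer proposes): rejection yields 0 for the seller; the buyer offers 0 and keeps 100.
Round 3 (the seller proposes): rejecting gives the buyer an expected 0.8 × 100 = 80, so the seller offers 80, keeping 20.
Round 2 (the buyer proposes): rejecting gives the seller an expected 0.8 × 20 = 16. The buyer offers 16 and keeps 100 − 16 = 84.
Round 1 (the seller proposes): rejecting gives the buyer an expected 0.8 × 84 = 67.2; the seller offers that and keeps 32.8.

67.2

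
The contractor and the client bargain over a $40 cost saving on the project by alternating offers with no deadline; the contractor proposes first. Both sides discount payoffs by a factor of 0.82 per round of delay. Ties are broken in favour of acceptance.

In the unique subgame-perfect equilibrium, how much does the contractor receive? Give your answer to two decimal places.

21.98

When the contractor proposes, the client accepts any offer worth at least 0.82 times what the client would get by proposing next round; and vice versa.
This gives x = 40 − 0.82y and y = 40 − 0.82x, where x and y are each side's share when it proposes.
Hence (1 − 0.82·0.82)x = 40(1 − 0.82), i.e. 0.3276·x = 7.2.
x ≈ 21.9780; the client's share is 40 − x ≈ 18.0220.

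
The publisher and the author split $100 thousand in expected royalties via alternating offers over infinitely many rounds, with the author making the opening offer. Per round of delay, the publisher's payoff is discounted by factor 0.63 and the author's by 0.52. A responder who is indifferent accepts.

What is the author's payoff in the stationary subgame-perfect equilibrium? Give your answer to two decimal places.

55.03

Let x be the author's share when the author proposes and y be the publisher's share when the publisher proposes.
The publisher accepts iff offered ≥ 0.63·y, so x = 100 − 0.63y. Symmetrically y = 100 − 0.52x.
Substituting: x = 100 − 0.63(100 − 0.52x), giving x(1 − 0.52·0.63) = 100(1 − 0.63).
So x = 100 × 0.37 / 0.6724 ≈ 55.0268, and the publisher receives 100 − x ≈ 44.9732.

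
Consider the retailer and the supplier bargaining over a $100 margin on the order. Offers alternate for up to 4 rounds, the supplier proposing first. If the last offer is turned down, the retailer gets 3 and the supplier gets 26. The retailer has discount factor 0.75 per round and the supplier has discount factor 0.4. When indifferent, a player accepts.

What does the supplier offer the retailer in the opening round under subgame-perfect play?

61.65

Round 4 (the retailer proposes): the supplier gets 26 if talks fail, so the retailer offers 26 and keeps 74.
Round 3 (the supplier proposes): the retailer can get 74 next round, worth 0.75 × 74 = 55.5 now; the supplier offers that and keeps 44.5.
Round 2 (the retailer proposes): the supplier can get 44.5 next round, worth 0.4 × 44.5 = 17.8 now, so the retailer offers 17.8, keeping 82.2.
Round 1 (the supplier proposes): the retailer can get 82.2 next round, worth 0.75 × 82.2 = 61.65 now, so the supplier offers 61.65, keeping 38.35.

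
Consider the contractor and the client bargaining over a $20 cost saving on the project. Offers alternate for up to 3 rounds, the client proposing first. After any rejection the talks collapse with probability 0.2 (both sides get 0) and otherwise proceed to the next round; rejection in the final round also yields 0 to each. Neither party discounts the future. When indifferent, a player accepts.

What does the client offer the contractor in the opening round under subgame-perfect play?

3.2

Round 3 (the client proposes): rejection yields 0 for the contractor; the client offers 0 and keeps 20.
Round 2 (the contractor proposes): rejecting gives the client an expected 0.8 × 20 = 16, so the contractor offers 16, keeping 4.
Round 1 (the client proposes): rejecting gives the contractor an expected 0.8 × 4 = 3.2; the client offers that and keeps 16.8.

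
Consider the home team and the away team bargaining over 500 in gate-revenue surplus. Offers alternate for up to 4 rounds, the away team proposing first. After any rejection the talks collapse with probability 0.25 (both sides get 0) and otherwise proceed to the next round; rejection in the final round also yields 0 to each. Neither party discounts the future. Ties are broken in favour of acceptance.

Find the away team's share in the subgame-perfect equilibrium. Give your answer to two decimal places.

195.31

Round 4 (the home team proposes): the away team will accept anything ≥ 0, so the home team offers 0 and keeps 500.
Round 3 (the away team proposes): rejecting gives the home team an expected 0.75 × 500 = 375; the away team offers that and keeps 125.
Round 2 (the home team proposes): rejecting gives the away team an expected 0.75 × 125 = 93.75. The home team offers 93.75 and keeps 500 − 93.75 = 406.25.
Round 1 (the away team proposes): rejecting gives the home team an expected 0.75 × 406.25 = 304.6875, so the away team offers 304.6875, keeping 195.3125.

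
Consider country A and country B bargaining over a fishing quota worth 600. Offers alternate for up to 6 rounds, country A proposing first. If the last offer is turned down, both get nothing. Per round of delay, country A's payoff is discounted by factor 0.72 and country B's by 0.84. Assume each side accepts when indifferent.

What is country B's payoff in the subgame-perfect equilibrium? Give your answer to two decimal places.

410.82

Solve by backward induction from round 6.
Round 6 (country B proposes): rejection yields 0 for country A; country B offers 0 and keeps 600.
Round 5 (country A proposes): country B can get 600 next round, worth 0.84 × 600 = 504 now, so country A offers 504, keeping 96.
Round 4 (country B proposes): country A can get 96 next round, worth 0.72 × 96 = 69.12 now, so country B offers 69.12, keeping 530.88.
Round 3 (country A proposes): country B can get 530.88 next round, worth 0.84 × 530.88 = 445.9392 now. Country A offers 445.9392 and keeps 600 − 445.9392 = 154.0608.
Round 2 (country B proposes): country A can get 154.0608 next round, worth 0.72 × 154.0608 = 110.923776 now. Country B offers 110.923776 and keeps 600 − 110.923776 = 489.076224.
Round 1 (country A proposes): country B can get 489.076224 next round, worth 0.84 × 489.076224 = 410.82402816 now, so country A offers 410.82402816, keeping 189.17597184.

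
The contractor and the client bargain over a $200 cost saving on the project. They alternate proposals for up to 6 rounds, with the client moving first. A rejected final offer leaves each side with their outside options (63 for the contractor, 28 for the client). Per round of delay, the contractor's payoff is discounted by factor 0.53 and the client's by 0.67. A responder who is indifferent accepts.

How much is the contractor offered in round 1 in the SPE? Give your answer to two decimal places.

58.90

By backward induction:
Round 6 (the contractor proposes): the client gets 28 if talks fail, so the contractor offers 28 and keeps 172.
Round 5 (the client proposes): the contractor can get 172 next round, worth 0.53 × 172 = 91.16 now, so the client offers 91.16, keeping 108.84.
Round 4 (the contractor proposes): the client can get 108.84 next round, worth 0.67 × 108.84 = 72.9228 now, so the contractor offers 72.9228, keeping 127.0772.
Round 3 (the client proposes): the contractor can get 127.0772 next round, worth 0.53 × 127.0772 = 67.350916 now, so the client offers 67.350916, keeping 132.649084.
Round 2 (the contractor proposes): the client can get 132.649084 next round, worth 0.67 × 132.649084 = 88.87488628 now. The contractor offers 88.87488628 and keeps 200 − 88.87488628 = 111.12511372.
Round 1 (the client proposes): the contractor can get 111.12511372 next round, worth 0.53 × 111.12511372 = 58.8963102716 now, so the client offers 58.8963102716, keeping 141.1036897284.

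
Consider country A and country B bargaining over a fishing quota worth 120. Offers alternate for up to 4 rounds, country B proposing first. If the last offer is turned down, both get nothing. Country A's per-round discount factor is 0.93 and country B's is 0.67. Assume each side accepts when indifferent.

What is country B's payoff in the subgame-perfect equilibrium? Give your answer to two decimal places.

By backward induction:
Round 4 (country A proposes): rejection yields 0 for country B; country A offers 0 and keeps 120.
Round 3 (country B proposes): country A can get 120 next round, worth 0.93 × 120 = 111.6 now, so country B offers 111.6, keeping 8.4.
Round 2 (country A proposes): country B can get 8.4 next round, worth 0.67 × 8.4 = 5.628 now; country A offers that and keeps 114.372.
Round 1 (country B proposes): country A can get 114.372 next round, worth 0.93 × 114.372 = 106.36596 now. Country B offers 106.36596 and keeps 120 − 106.36596 = 13.63404.

13.63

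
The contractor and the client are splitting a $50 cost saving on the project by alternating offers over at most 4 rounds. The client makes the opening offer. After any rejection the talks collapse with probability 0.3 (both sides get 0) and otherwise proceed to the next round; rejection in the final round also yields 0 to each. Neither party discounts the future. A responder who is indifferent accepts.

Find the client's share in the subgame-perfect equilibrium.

By backward induction:
Round 4 (the contractor proposes): the client will accept anything ≥ 0, so the contractor offers 0 and keeps 50.
Round 3 (the client proposes): rejecting gives the contractor an expected 0.7 × 50 = 35; the client offers that and keeps 15.
Round 2 (the contractor proposes): rejecting gives the client an expected 0.7 × 15 = 10.5. The contractor offers 10.5 and keeps 50 − 10.5 = 39.5.
Round 1 (the client proposes): rejecting gives the contractor an expected 0.7 × 39.5 = 27.65, so the client offers 27.65, keeping 22.35.

22.35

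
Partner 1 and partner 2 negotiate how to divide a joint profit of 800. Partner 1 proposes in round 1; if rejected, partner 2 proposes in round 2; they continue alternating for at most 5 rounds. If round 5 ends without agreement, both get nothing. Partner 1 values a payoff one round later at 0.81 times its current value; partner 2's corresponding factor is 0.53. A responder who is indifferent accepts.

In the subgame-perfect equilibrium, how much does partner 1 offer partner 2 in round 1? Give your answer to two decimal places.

115.14

Work backward from the last round.
Round 5 (partner 1 proposes): partner 2 will accept anything ≥ 0, so partner 1 offers 0 and keeps 800.
Round 4 (partner 2 proposes): partner 1 can get 800 next round, worth 0.81 × 800 = 648 now; partner 2 offers that and keeps 152.
Round 3 (partner 1 proposes): partner 2 can get 152 next round, worth 0.53 × 152 = 80.56 now; partner 1 offers that and keeps 719.44.
Round 2 (partner 2 proposes): partner 1 can get 719.44 next round, worth 0.81 × 719.44 = 582.7464 now. Partner 2 offers 582.7464 and keeps 800 − 582.7464 = 217.2536.
Round 1 (partner 1 proposes): partner 2 can get 217.2536 next round, worth 0.53 × 217.2536 = 115.144408 now, so partner 1 offers 115.144408, keeping 684.855592.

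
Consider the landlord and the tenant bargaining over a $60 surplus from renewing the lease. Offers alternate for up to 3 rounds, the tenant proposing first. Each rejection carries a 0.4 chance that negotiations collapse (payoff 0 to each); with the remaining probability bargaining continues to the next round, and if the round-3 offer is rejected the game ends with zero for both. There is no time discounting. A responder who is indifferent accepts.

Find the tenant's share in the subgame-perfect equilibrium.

45.6

Round 3 (the tenant proposes): the landlord will accept anything ≥ 0, so the tenant offers 0 and keeps 60.
Round 2 (the landlord proposes): rejecting gives the tenant an expected 0.6 × 60 = 36. The landlord offers 36 and keeps 60 − 36 = 24.
Round 1 (the tenant proposes): rejecting gives the landlord an expected 0.6 × 24 = 14.4. The tenant offers 14.4 and keeps 60 − 14.4 = 45.6.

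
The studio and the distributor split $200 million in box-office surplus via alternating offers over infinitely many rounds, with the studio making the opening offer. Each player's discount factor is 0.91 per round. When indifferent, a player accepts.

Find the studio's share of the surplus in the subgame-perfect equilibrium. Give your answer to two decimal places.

In a stationary SPE each proposer offers the other exactly their discounted continuation value.
If the studio keeps x when proposing and the distributor keeps y when proposing, then x = 200 − 0.91y and y = 200 − 0.91x.
Solving: x = 200(1 − 0.91) / (1 − 0.91·0.91) = 18 / 0.1719 ≈ 104.7120.
The distributor gets 200 − 104.7120 ≈ 95.2880.

104.71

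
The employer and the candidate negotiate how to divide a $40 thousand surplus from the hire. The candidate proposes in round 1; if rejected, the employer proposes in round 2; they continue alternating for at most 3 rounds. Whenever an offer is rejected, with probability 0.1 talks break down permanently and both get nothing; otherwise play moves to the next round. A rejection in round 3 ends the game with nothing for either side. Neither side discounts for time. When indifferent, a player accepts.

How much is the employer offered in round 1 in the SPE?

3.6

Round 3 (the candidate proposes): rejection yields 0 for the employer; the candidate offers 0 and keeps 40.
Round 2 (the employer proposes): rejecting gives the candidate an expected 0.9 × 40 = 36; the employer offers that and keeps 4.
Round 1 (the candidate proposes): rejecting gives the employer an expected 0.9 × 4 = 3.6; the candidate offers that and keeps 36.4.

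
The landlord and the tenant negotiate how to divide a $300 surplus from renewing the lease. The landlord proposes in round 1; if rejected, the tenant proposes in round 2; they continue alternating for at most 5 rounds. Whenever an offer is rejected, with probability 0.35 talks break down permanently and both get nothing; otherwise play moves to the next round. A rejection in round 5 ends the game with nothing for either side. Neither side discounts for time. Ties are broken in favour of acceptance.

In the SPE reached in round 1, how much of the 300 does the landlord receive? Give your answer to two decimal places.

202.91

Round 5 (the landlord proposes): the tenant will accept anything ≥ 0, so the landlord offers 0 and keeps 300.
Round 4 (the tenant proposes): rejecting gives the landlord an expected 0.65 × 300 = 195, so the tenant offers 195, keeping 105.
Round 3 (the landlord proposes): rejecting gives the tenant an expected 0.65 × 105 = 68.25; the landlord offers that and keeps 231.75.
Round 2 (the tenant proposes): rejecting gives the landlord an expected 0.65 × 231.75 = 150.6375; the tenant offers that and keeps 149.3625.
Round 1 (the landlord proposes): rejecting gives the tenant an expected 0.65 × 149.3625 = 97.085625. The landlord offers 97.085625 and keeps 300 − 97.085625 = 202.914375.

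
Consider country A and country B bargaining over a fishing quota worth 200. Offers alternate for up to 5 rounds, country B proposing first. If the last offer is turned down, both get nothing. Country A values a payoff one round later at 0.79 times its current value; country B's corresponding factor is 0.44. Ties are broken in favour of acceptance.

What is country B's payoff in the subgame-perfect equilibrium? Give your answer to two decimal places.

Round 5 (country B proposes): country A will accept anything ≥ 0, so country B offers 0 and keeps 200.
Round 4 (country A proposes): country B can get 200 next round, worth 0.44 × 200 = 88 now. Country A offers 88 and keeps 200 − 88 = 112.
Round 3 (country B proposes): country A can get 112 next round, worth 0.79 × 112 = 88.48 now, so country B offers 88.48, keeping 111.52.
Round 2 (country A proposes): country B can get 111.52 next round, worth 0.44 × 111.52 = 49.0688 now. Country A offers 49.0688 and keeps 200 − 49.0688 = 150.9312.
Round 1 (country B proposes): country A can get 150.9312 next round, worth 0.79 × 150.9312 = 119.235648 now, so country B offers 119.235648, keeping 80.764352.

80.76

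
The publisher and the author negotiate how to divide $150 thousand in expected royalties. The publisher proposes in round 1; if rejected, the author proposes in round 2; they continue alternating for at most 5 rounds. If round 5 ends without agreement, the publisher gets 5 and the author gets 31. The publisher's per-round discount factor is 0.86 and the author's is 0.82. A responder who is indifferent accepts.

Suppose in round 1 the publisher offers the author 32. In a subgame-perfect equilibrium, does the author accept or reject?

Reject

Round 5 (the publisher proposes): the author gets 31 if talks fail, so the publisher offers 31 and keeps 119.
Round 4 (the author proposes): the publisher can get 119 next round, worth 0.86 × 119 = 102.34 now; the author offers that and keeps 47.66.
Round 3 (the publisher proposes): the author can get 47.66 next round, worth 0.82 × 47.66 = 39.0812 now; the publisher offers that and keeps 110.9188.
Round 2 (the author proposes): the publisher can get 110.9188 next round, worth 0.86 × 110.9188 = 95.390168 now, so the author offers 95.390168, keeping 54.609832.
So by rejecting in round 1, the author gets 54.609832 next round, worth 0.82 × 54.609832 = 44.78006224 now.
Offer 32 < 44.78006224, so the author rejects.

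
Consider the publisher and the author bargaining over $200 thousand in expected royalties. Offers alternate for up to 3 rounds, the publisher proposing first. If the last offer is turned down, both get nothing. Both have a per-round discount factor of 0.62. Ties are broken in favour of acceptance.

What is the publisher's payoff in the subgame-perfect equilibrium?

152.88

Round 3 (the publisher proposes): the author will accept anything ≥ 0, so the publisher offers 0 and keeps 200.
Round 2 (the author proposes): the publisher can get 200 next round, worth 0.62 × 200 = 124 now; the author offers that and keeps 76.
Round 1 (the publisher proposes): the author can get 76 next round, worth 0.62 × 76 = 47.12 now; the publisher offers that and keeps 152.88.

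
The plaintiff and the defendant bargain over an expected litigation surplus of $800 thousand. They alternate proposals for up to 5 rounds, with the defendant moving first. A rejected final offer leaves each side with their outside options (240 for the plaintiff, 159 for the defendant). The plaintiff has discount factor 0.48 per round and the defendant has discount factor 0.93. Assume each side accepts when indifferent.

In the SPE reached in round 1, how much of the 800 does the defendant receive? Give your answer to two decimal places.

713.30

Solve by backward induction from round 5.
Round 5 (the defendant proposes): the plaintiff gets 240 if talks fail, so the defendant offers 240 and keeps 560.
Round 4 (the plaintiff proposes): the defendant can get 560 next round, worth 0.93 × 560 = 520.8 now, so the plaintiff offers 520.8, keeping 279.2.
Round 3 (the defendant proposes): the plaintiff can get 279.2 next round, worth 0.48 × 279.2 = 134.016 now; the defendant offers that and keeps 665.984.
Round 2 (the plaintiff proposes): the defendant can get 665.984 next round, worth 0.93 × 665.984 = 619.36512 now. The plaintiff offers 619.36512 and keeps 800 − 619.36512 = 180.63488.
Round 1 (the defendant proposes): the plaintiff can get 180.63488 next round, worth 0.48 × 180.63488 = 86.7047424 now, so the defendant offers 86.7047424, keeping 713.2952576.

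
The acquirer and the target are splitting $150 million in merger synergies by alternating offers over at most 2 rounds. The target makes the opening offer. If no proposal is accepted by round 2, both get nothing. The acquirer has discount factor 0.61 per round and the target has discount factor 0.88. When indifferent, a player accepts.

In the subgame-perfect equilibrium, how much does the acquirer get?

Round 2 (the acquirer proposes): rejection yields 0 for the target; the acquirer offers 0 and keeps 150.
Round 1 (the target proposes): the acquirer can get 150 next round, worth 0.61 × 150 = 91.5 now, so the target offers 91.5, keeping 58.5.

91.5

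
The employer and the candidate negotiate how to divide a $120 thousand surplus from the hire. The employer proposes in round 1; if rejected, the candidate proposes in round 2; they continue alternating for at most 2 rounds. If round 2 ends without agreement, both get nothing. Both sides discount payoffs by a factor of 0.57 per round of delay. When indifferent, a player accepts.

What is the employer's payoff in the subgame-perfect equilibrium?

51.6

Round 2 (the candidate proposes): rejection yields 0 for the employer; the candidate offers 0 and keeps 120.
Round 1 (the employer proposes): the candidate can get 120 next round, worth 0.57 × 120 = 68.4 now, so the employer offers 68.4, keeping 51.6.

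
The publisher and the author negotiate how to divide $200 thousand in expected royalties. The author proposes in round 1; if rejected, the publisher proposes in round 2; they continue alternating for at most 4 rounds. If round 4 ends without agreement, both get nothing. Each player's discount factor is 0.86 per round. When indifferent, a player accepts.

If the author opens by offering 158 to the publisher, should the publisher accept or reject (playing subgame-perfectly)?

Work out the publisher's continuation value if the offer is rejected.
Round 4 (the publisher proposes): the author will accept anything ≥ 0, so the publisher offers 0 and keeps 200.
Round 3 (the author proposes): the publisher can get 200 next round, worth 0.86 × 200 = 172 now. The author offers 172 and keeps 200 − 172 = 28.
Round 2 (the publisher proposes): the author can get 28 next round, worth 0.86 × 28 = 24.08 now. The publisher offers 24.08 and keeps 200 − 24.08 = 175.92.
So by rejecting in round 1, the publisher gets 175.92 next round, worth 0.86 × 175.92 = 151.2912 now.
Offer 158 ≥ 151.2912, so the publisher accepts.

Accept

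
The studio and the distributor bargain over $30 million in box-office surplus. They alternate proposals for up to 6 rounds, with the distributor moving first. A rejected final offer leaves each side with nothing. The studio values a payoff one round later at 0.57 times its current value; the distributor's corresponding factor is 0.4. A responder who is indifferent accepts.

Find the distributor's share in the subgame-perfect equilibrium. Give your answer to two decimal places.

By backward induction:
Round 6 (the studio proposes): the distributor will accept anything ≥ 0, so the studio offers 0 and keeps 30.
Round 5 (the distributor proposes): the studio can get 30 next round, worth 0.57 × 30 = 17.1 now, so the distributor offers 17.1, keeping 12.9.
Round 4 (the studio proposes): the distributor can get 12.9 next round, worth 0.4 × 12.9 = 5.16 now. The studio offers 5.16 and keeps 30 − 5.16 = 24.84.
Round 3 (the distributor proposes): the studio can get 24.84 next round, worth 0.57 × 24.84 = 14.1588 now. The distributor offers 14.1588 and keeps 30 − 14.1588 = 15.8412.
Round 2 (the studio proposes): the distributor can get 15.8412 next round, worth 0.4 × 15.8412 = 6.33648 now, so the studio offers 6.33648, keeping 23.66352.
Round 1 (the distributor proposes): the studio can get 23.66352 next round, worth 0.57 × 23.66352 = 13.4882064 now; the distributor offers that and keeps 16.5117936.

16.51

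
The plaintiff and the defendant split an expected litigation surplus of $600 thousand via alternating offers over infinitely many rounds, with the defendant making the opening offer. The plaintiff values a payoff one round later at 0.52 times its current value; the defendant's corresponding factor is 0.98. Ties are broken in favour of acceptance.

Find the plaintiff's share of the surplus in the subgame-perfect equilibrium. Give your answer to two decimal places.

12.72

Let x be the defendant's share when the defendant proposes and y be the plaintiff's share when the plaintiff proposes.
The plaintiff accepts iff offered ≥ 0.52·y, so x = 600 − 0.52y. Symmetrically y = 600 − 0.98x.
Substituting: x = 600 − 0.52(600 − 0.98x), giving x(1 − 0.98·0.52) = 600(1 − 0.52).
So x = 600 × 0.48 / 0.4904 ≈ 587.2757, and the plaintiff receives 600 − x ≈ 12.7243.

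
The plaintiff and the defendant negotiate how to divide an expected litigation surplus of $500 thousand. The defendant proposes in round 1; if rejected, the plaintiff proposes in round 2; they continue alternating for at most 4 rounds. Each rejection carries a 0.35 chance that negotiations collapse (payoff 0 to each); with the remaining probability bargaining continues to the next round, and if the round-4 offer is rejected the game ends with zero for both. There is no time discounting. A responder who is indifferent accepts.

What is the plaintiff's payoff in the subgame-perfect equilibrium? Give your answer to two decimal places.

251.06

By backward induction:
Round 4 (the plaintiff proposes): the defendant will accept anything ≥ 0, so the plaintiff offers 0 and keeps 500.
Round 3 (the defendant proposes): rejecting gives the plaintiff an expected 0.65 × 500 = 325, so the defendant offers 325, keeping 175.
Round 2 (the plaintiff proposes): rejecting gives the defendant an expected 0.65 × 175 = 113.75, so the plaintiff offers 113.75, keeping 386.25.
Round 1 (the defendant proposes): rejecting gives the plaintiff an expected 0.65 × 386.25 = 251.0625; the defendant offers that and keeps 248.9375.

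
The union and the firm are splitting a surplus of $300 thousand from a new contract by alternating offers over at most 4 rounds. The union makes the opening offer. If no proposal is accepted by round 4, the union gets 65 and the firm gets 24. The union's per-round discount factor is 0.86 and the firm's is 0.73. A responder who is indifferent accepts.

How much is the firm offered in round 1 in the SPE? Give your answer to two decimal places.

By backward induction:
Round 4 (the firm proposes): the union gets 65 if talks fail, so the firm offers 65 and keeps 235.
Round 3 (the union proposes): the firm can get 235 next round, worth 0.73 × 235 = 171.55 now, so the union offers 171.55, keeping 128.45.
Round 2 (the firm proposes): the union can get 128.45 next round, worth 0.86 × 128.45 = 110.467 now; the firm offers that and keeps 189.533.
Round 1 (the union proposes): the firm can get 189.533 next round, worth 0.73 × 189.533 = 138.35909 now, so the union offers 138.35909, keeping 161.64091.

138.36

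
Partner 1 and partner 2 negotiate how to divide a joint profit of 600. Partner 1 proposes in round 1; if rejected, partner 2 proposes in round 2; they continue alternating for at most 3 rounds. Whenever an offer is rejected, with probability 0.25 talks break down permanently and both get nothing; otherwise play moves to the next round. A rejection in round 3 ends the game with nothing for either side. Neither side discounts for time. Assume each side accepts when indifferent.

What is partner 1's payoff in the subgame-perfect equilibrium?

487.5

Round 3 (partner 1 proposes): partner 2 will accept anything ≥ 0, so partner 1 offers 0 and keeps 600.
Round 2 (partner 2 proposes): rejecting gives partner 1 an expected 0.75 × 600 = 450; partner 2 offers that and keeps 150.
Round 1 (partner 1 proposes): rejecting gives partner 2 an expected 0.75 × 150 = 112.5; partner 1 offers that and keeps 487.5.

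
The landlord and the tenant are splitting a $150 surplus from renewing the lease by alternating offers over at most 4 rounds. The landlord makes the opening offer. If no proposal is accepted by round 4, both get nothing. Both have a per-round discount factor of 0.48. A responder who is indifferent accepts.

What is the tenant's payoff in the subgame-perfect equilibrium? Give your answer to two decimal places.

54.03

Solve by backward induction from round 4.
Round 4 (the tenant proposes): rejection yields 0 for the landlord; the tenant offers 0 and keeps 150.
Round 3 (the landlord proposes): the tenant can get 150 next round, worth 0.48 × 150 = 72 now. The landlord offers 72 and keeps 150 − 72 = 78.
Round 2 (the tenant proposes): the landlord can get 78 next round, worth 0.48 × 78 = 37.44 now; the tenant offers that and keeps 112.56.
Round 1 (the landlord proposes): the tenant can get 112.56 next round, worth 0.48 × 112.56 = 54.0288 now, so the landlord offers 54.0288, keeping 95.9712.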